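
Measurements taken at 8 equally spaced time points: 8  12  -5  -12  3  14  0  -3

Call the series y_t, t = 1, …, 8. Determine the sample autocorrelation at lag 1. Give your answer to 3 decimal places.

Mean ȳ = (8 + 12 − 5 − 12 + 3 + 14 + 0 − 3)/8 = 2.1250
Deviations from mean: 5.8750, 9.8750, -7.1250, -14.1250, 0.8750, 11.8750, -2.1250, -5.1250
Σ(y_t−ȳ)(y_{t+1}−ȳ) = (58.0156) + (-70.3594) + (100.6406) + (-12.3594) + (10.3906) + (-25.2344) + (10.8906) = 71.9844
Denominator Σ(y_t−ȳ)² = 554.8750
r_1 = 71.9844 / 554.8750 = 0.130

0.130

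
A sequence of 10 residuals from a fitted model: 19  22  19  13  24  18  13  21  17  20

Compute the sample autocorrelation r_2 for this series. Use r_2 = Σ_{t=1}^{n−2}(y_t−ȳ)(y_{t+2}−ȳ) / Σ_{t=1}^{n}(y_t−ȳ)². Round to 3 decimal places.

-0.286

Mean ȳ = (19 + 22 + 19 + 13 + 24 + 18 + 13 + 21 + 17 + 20)/10 = 18.6000
Numerator Σ_{t=1}^{8}(y_t−ȳ)(y_{t+2}−ȳ) = -32.7200
Denominator Σ(y_t−ȳ)² = 114.4000
r_2 = -32.7200 / 114.4000 = -0.286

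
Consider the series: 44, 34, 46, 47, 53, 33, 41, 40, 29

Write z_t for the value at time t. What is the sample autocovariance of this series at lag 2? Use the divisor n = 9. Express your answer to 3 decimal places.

-0.418

Mean z̄ = (44 + 34 + 46 + 47 + 53 + 33 + 41 + 40 + 29)/9 = 40.7778
Σ_{t=1}^{7}(z_t−z̄)(z_{t+2}−z̄) = -3.7654
γ_2 = -3.7654 / 9 = -0.418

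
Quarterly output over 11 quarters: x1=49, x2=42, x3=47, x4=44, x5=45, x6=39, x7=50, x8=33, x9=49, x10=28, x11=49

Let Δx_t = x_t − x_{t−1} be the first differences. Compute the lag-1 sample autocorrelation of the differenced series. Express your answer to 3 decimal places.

First differences Δx: -7, 5, -3, 1, -6, 11, -17, 16, -21, 21
Mean of differences = 0.0000
Numerator Σ(Δx_t−Δx̄)(Δx_{t+1}−Δx̄) = -1361.0000
Denominator Σ(Δx_t−Δx̄)² = 1668.0000
r_1(Δx) = -1361.0000 / 1668.0000 = -0.816

-0.816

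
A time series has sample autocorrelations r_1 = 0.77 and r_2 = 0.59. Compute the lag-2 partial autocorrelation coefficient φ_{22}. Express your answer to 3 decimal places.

φ_{22} = (r_2 − r_1²) / (1 − r_1²)
r_1² = (0.77)² = 0.5929
Numerator = 0.59 − 0.5929 = -0.0029; denominator = 1 − 0.5929 = 0.4071
φ_{22} = -0.0029 / 0.4071 = -0.007

-0.007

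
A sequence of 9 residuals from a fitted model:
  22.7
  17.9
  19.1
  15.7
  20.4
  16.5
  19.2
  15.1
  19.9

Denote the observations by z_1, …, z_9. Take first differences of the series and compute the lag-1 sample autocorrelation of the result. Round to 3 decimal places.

First differences Δz: -4.8, 1.2, -3.4, 4.7, -3.9, 2.7, -4.1, 4.8
Mean of differences = -0.3500
Numerator Σ(Δz_t−Δz̄)(Δz_{t+1}−Δz̄) = -86.5325
Denominator Σ(Δz_t−Δz̄)² = 119.5000
r_1(Δz) = -86.5325 / 119.5000 = -0.724

-0.724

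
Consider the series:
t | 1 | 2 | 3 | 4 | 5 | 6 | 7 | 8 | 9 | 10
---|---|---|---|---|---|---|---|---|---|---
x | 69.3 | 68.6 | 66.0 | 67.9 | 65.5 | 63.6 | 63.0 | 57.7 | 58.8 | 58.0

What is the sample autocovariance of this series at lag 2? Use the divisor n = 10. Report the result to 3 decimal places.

Mean x̄ = (69.3 + 68.6 + 66.0 + 67.9 + 65.5 + 63.6 + 63.0 + 57.7 + 58.8 + 58.0)/10 = 63.8400
Σ_{t=1}^{8}(x_t−x̄)(x_{t+2}−x̄) = 73.9008
γ_2 = 73.9008 / 10 = 7.390

7.390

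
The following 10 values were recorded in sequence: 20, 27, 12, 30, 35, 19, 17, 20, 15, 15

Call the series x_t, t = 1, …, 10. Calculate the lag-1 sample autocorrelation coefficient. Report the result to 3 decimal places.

Mean x̄ = (20 + 27 + 12 + 30 + 35 + 19 + 17 + 20 + 15 + 15)/10 = 21.0000
Numerator Σ_{t=1}^{9}(x_t−x̄)(x_{t+1}−x̄) = 11.0000
Denominator Σ(x_t−x̄)² = 488.0000
r_1 = 11.0000 / 488.0000 = 0.023

0.023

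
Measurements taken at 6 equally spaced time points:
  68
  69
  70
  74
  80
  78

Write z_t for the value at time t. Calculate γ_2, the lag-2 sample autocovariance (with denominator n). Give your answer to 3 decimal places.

Mean z̄ = (68 + 69 + 70 + 74 + 80 + 78)/6 = 73.1667
Deviations: -5.1667, -4.1667, -3.1667, 0.8333, 6.8333, 4.8333
Σ_{t=1}^{4}(z_t−z̄)(z_{t+2}−z̄) = -4.7222
γ_2 = -4.7222 / 6 = -0.787

-0.787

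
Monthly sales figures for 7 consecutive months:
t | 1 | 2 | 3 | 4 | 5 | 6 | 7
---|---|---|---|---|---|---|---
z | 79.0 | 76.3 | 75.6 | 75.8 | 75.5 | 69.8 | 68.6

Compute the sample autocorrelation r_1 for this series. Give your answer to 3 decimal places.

0.426

Mean z̄ = (79.0 + 76.3 + 75.6 + 75.8 + 75.5 + 69.8 + 68.6)/7 = 74.3714
Numerator Σ_{t=1}^{6}(z_t−z̄)(z_{t+1}−z̄) = 35.8878
Denominator Σ(z_t−z̄)² = 84.1743
r_1 = 35.8878 / 84.1743 = 0.426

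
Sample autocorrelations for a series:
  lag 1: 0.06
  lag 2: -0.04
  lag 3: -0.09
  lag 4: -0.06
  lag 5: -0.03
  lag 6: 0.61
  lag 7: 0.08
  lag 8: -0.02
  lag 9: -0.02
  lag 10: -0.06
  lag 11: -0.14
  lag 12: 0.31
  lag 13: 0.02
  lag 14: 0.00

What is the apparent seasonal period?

The largest autocorrelation is r_6 = 0.61, with a weaker echo at lag 12 (0.31); the remaining lags stay at or below 0.08.
The dominant spike at lag 6 indicates a seasonal period of 6.

6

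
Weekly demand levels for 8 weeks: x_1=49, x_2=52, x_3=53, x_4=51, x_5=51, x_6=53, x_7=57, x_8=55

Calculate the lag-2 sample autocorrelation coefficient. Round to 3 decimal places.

Mean x̄ = (49 + 52 + 53 + 51 + 51 + 53 + 57 + 55)/8 = 52.6250
Deviations from mean: -3.6250, -0.6250, 0.3750, -1.6250, -1.6250, 0.3750, 4.3750, 2.3750
Numerator Σ_{t=1}^{6}(x_t−x̄)(x_{t+2}−x̄) = -7.7813
Denominator Σ(x_t−x̄)² = 43.8750
r_2 = -7.7813 / 43.8750 = -0.177

-0.177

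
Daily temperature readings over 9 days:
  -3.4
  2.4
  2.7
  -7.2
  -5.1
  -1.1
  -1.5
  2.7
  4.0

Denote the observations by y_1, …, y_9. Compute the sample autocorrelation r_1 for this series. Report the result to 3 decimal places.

Mean ȳ = (-3.4 + 2.4 + 2.7 − 7.2 − 5.1 − 1.1 − 1.5 + 2.7 + 4.0)/9 = -0.7222
Numerator Σ_{t=1}^{8}(y_t−ȳ)(y_{t+1}−ȳ) = 23.9606
Denominator Σ(y_t−ȳ)² = 124.5156
r_1 = 23.9606 / 124.5156 = 0.192

0.192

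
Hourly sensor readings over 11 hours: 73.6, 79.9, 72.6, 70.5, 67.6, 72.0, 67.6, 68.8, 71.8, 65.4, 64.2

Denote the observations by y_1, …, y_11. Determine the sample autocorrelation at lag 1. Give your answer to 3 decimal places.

0.358

Mean ȳ = (73.6 + 79.9 + 72.6 + 70.5 + 67.6 + 72.0 + 67.6 + 68.8 + 71.8 + 65.4 + 64.2)/11 = 70.3636
Numerator Σ_{t=1}^{10}(y_t−ȳ)(y_{t+1}−ȳ) = 68.6132
Denominator Σ(y_t−ȳ)² = 191.5255
r_1 = 68.6132 / 191.5255 = 0.358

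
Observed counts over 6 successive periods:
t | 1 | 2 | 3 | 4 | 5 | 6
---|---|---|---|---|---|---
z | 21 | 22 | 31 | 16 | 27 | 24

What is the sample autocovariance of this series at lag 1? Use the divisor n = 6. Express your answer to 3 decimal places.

-14.708

Mean z̄ = (21 + 22 + 31 + 16 + 27 + 24)/6 = 23.5000
Deviations: -2.5000, -1.5000, 7.5000, -7.5000, 3.5000, 0.5000
Σ_{t=1}^{5}(z_t−z̄)(z_{t+1}−z̄) = -88.2500
γ_1 = -88.2500 / 6 = -14.708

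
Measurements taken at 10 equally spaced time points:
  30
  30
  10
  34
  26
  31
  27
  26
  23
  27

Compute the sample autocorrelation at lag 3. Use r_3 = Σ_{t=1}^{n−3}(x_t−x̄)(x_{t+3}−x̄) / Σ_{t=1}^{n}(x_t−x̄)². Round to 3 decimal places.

Mean x̄ = (30 + 30 + 10 + 34 + 26 + 31 + 27 + 26 + 23 + 27)/10 = 26.4000
Σ(x_t−x̄)(x_{t+3}−x̄) = (27.3600) + (-1.4400) + (-75.4400) + (4.5600) + (0.1600) + (-15.6400) + (0.3600) = -60.0800
Denominator Σ(x_t−x̄)² = 386.4000
r_3 = -60.0800 / 386.4000 = -0.155

-0.155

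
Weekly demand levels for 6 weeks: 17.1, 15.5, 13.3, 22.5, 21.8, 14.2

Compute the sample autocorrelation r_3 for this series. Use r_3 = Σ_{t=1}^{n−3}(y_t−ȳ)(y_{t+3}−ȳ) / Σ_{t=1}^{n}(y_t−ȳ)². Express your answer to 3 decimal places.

0.042

Mean ȳ = (17.1 + 15.5 + 13.3 + 22.5 + 21.8 + 14.2)/6 = 17.4000
Deviations from mean: -0.3000, -1.9000, -4.1000, 5.1000, 4.4000, -3.2000
Numerator Σ_{t=1}^{3}(y_t−ȳ)(y_{t+3}−ȳ) = 3.2300
Denominator Σ(y_t−ȳ)² = 76.1200
r_3 = 3.2300 / 76.1200 = 0.042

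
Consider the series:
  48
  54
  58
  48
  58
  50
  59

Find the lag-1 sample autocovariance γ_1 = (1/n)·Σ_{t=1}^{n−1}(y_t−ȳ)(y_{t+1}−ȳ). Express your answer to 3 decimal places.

Mean ȳ = (48 + 54 + 58 + 48 + 58 + 50 + 59)/7 = 53.5714
Deviations: -5.5714, 0.4286, 4.4286, -5.5714, 4.4286, -3.5714, 5.4286
Σ_{t=1}^{6}(y_t−ȳ)(y_{t+1}−ȳ) = -85.0408
γ_1 = -85.0408 / 7 = -12.149

-12.149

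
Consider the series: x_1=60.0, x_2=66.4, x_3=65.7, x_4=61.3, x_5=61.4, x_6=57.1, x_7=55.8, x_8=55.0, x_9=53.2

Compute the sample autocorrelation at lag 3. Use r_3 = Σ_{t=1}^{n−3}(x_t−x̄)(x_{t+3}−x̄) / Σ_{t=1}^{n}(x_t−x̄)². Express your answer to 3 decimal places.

Mean x̄ = (60.0 + 66.4 + 65.7 + 61.3 + 61.4 + 57.1 + 55.8 + 55.0 + 53.2)/9 = 59.5444
Numerator Σ_{t=1}^{6}(x_t−x̄)(x_{t+3}−x̄) = -1.0237
Denominator Σ(x_t−x̄)² = 172.5222
r_3 = -1.0237 / 172.5222 = -0.006

-0.006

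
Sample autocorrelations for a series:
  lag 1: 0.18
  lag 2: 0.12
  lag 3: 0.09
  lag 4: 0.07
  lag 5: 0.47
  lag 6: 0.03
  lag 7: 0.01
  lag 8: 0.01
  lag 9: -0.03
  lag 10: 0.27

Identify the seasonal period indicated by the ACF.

The largest autocorrelation is r_5 = 0.47, with a weaker echo at lag 10 (0.27); the remaining lags stay at or below 0.18.
The dominant spike at lag 5 indicates a seasonal period of 5.

5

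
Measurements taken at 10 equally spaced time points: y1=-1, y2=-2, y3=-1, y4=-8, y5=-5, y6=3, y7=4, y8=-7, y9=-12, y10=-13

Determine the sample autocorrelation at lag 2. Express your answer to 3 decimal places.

-0.308

Mean ȳ = (-1 − 2 − 1 − 8 − 5 + 3 + 4 − 7 − 12 − 13)/10 = -4.2000
Numerator Σ_{t=1}^{8}(y_t−ȳ)(y_{t+2}−ȳ) = -94.0800
Denominator Σ(y_t−ȳ)² = 305.6000
r_2 = -94.0800 / 305.6000 = -0.308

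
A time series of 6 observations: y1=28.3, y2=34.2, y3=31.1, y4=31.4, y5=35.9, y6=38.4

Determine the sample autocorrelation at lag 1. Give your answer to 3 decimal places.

Mean ȳ = (28.3 + 34.2 + 31.1 + 31.4 + 35.9 + 38.4)/6 = 33.2167
Deviations from mean: -4.9167, 0.9833, -2.1167, -1.8167, 2.6833, 5.1833
Numerator Σ_{t=1}^{5}(y_t−ȳ)(y_{t+1}−ȳ) = 5.9631
Denominator Σ(y_t−ȳ)² = 66.9883
r_1 = 5.9631 / 66.9883 = 0.089

0.089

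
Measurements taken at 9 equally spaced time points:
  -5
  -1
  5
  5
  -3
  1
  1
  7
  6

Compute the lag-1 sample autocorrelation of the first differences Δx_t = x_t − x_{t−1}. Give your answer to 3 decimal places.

-0.175

First differences Δx: 4, 6, 0, -8, 4, 0, 6, -1
Mean of differences = 1.3750
Numerator Σ(Δx_t−Δx̄)(Δx_{t+1}−Δx̄) = -26.8906
Denominator Σ(Δx_t−Δx̄)² = 153.8750
r_1(Δx) = -26.8906 / 153.8750 = -0.175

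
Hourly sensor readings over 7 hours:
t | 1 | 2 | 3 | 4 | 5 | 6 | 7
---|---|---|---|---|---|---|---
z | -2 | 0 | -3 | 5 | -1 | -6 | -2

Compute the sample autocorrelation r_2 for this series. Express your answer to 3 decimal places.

-0.312

Mean z̄ = (-2 + 0 − 3 + 5 − 1 − 6 − 2)/7 = -1.2857
Numerator Σ_{t=1}^{5}(z_t−z̄)(z_{t+2}−z̄) = -21.0204
Denominator Σ(z_t−z̄)² = 67.4286
r_2 = -21.0204 / 67.4286 = -0.312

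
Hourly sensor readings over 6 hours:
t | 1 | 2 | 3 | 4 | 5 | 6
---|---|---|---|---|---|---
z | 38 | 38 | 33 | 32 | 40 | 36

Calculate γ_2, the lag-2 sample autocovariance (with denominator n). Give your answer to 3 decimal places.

-4.148

Mean z̄ = (38 + 38 + 33 + 32 + 40 + 36)/6 = 36.1667
Deviations: 1.8333, 1.8333, -3.1667, -4.1667, 3.8333, -0.1667
Σ_{t=1}^{4}(z_t−z̄)(z_{t+2}−z̄) = -24.8889
γ_2 = -24.8889 / 6 = -4.148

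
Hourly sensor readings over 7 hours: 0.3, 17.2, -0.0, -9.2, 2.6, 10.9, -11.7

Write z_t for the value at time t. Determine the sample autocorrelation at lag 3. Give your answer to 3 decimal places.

Mean z̄ = (0.3 + 17.2 − 0.0 − 9.2 + 2.6 + 10.9 − 11.7)/7 = 1.4429
Σ(z_t−z̄)(z_{t+3}−z̄) = (12.1633) + (18.2333) + (-13.6453) + (139.8776) = 156.6288
Denominator Σ(z_t−z̄)² = 628.4571
r_3 = 156.6288 / 628.4571 = 0.249

0.249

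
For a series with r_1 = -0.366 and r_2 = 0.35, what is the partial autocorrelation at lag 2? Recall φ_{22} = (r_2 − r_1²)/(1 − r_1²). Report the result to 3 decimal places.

0.249

φ_{22} = (r_2 − r_1²) / (1 − r_1²)
r_1² = (-0.366)² = 0.133956
Numerator = 0.35 − 0.1340 = 0.2160; denominator = 1 − 0.1340 = 0.8660
φ_{22} = 0.2160 / 0.8660 = 0.249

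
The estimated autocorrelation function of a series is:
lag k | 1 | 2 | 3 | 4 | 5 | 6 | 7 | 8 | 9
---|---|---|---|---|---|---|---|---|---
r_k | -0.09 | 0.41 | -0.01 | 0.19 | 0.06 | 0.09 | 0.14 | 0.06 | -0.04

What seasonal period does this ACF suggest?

The largest autocorrelation is r_2 = 0.41, with a weaker echo at lag 4 (0.19); the remaining lags stay at or below 0.14.
The dominant spike at lag 2 indicates a seasonal period of 2.

2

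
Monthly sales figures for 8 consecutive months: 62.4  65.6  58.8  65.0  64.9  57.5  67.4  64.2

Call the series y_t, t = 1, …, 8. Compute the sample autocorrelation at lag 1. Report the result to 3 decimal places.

Mean ȳ = (62.4 + 65.6 + 58.8 + 65.0 + 64.9 + 57.5 + 67.4 + 64.2)/8 = 63.2250
Deviations from mean: -0.8250, 2.3750, -4.4250, 1.7750, 1.6750, -5.7250, 4.1750, 0.9750
Numerator Σ_{t=1}^{7}(y_t−ȳ)(y_{t+1}−ȳ) = -46.7706
Denominator Σ(y_t−ȳ)² = 83.0150
r_1 = -46.7706 / 83.0150 = -0.563

-0.563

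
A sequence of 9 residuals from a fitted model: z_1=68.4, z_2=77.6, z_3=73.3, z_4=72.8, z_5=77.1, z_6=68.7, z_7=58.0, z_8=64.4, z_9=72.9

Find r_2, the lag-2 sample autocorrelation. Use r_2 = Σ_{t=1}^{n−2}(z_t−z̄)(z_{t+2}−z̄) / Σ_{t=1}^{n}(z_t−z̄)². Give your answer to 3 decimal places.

Mean z̄ = (68.4 + 77.6 + 73.3 + 72.8 + 77.1 + 68.7 + 58.0 + 64.4 + 72.9)/9 = 70.3556
Numerator Σ_{t=1}^{7}(z_t−z̄)(z_{t+2}−z̄) = -77.1473
Denominator Σ(z_t−z̄)² = 313.7822
r_2 = -77.1473 / 313.7822 = -0.246

-0.246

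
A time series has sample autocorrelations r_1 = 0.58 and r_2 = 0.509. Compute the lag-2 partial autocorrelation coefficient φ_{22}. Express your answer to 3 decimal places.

φ_{22} = (r_2 − r_1²) / (1 − r_1²)
r_1² = (0.58)² = 0.3364
Numerator = 0.509 − 0.3364 = 0.1726; denominator = 1 − 0.3364 = 0.6636
φ_{22} = 0.1726 / 0.6636 = 0.260

0.260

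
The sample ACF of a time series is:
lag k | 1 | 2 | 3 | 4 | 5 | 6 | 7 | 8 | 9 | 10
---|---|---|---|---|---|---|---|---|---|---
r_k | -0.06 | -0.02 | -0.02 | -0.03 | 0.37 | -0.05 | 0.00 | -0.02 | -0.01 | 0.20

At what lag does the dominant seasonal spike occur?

5

The largest autocorrelation is r_5 = 0.37, with a weaker echo at lag 10 (0.20); the remaining lags stay at or below 0.00.
The dominant spike at lag 5 indicates a seasonal period of 5.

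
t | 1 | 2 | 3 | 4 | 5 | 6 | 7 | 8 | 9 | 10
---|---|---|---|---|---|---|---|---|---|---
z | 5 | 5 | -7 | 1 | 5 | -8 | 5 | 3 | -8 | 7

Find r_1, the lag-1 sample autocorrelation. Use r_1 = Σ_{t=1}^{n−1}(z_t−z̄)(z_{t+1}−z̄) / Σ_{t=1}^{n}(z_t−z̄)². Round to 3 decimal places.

-0.469

Mean z̄ = (5 + 5 − 7 + 1 + 5 − 8 + 5 + 3 − 8 + 7)/10 = 0.8000
Numerator Σ_{t=1}^{9}(z_t−z̄)(z_{t+1}−z̄) = -154.4400
Denominator Σ(z_t−z̄)² = 329.6000
r_1 = -154.4400 / 329.6000 = -0.469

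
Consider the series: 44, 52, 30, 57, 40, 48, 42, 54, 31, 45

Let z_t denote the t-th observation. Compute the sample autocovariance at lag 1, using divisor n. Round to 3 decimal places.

Mean z̄ = (44 + 52 + 30 + 57 + 40 + 48 + 42 + 54 + 31 + 45)/10 = 44.3000
Σ_{t=1}^{9}(z_t−z̄)(z_{t+1}−z̄) = -533.6900
γ_1 = -533.6900 / 10 = -53.369

-53.369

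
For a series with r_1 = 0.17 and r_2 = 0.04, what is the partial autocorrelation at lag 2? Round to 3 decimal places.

φ_{22} = (r_2 − r_1²) / (1 − r_1²)
r_1² = (0.17)² = 0.0289
Numerator = 0.04 − 0.0289 = 0.0111; denominator = 1 − 0.0289 = 0.9711
φ_{22} = 0.0111 / 0.9711 = 0.011

0.011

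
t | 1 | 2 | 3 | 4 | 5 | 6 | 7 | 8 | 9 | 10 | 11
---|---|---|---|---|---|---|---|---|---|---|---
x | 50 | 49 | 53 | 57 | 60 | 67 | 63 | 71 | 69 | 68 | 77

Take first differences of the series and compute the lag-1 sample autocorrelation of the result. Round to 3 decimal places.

-0.525

First differences Δx: -1, 4, 4, 3, 7, -4, 8, -2, -1, 9
Mean of differences = 2.7000
Numerator Σ(Δx_t−Δx̄)(Δx_{t+1}−Δx̄) = -96.5900
Denominator Σ(Δx_t−Δx̄)² = 184.1000
r_1(Δx) = -96.5900 / 184.1000 = -0.525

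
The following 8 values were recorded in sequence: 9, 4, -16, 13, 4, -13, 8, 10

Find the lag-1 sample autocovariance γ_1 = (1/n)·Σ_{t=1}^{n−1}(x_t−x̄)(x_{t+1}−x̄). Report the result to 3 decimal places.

-33.205

Mean x̄ = (9 + 4 − 16 + 13 + 4 − 13 + 8 + 10)/8 = 2.3750
Deviations: 6.6250, 1.6250, -18.3750, 10.6250, 1.6250, -15.3750, 5.6250, 7.6250
Σ_{t=1}^{7}(x_t−x̄)(x_{t+1}−x̄) = -265.6406
γ_1 = -265.6406 / 8 = -33.205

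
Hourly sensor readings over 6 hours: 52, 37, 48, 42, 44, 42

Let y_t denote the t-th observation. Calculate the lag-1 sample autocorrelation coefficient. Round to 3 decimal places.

Mean ȳ = (52 + 37 + 48 + 42 + 44 + 42)/6 = 44.1667
Deviations from mean: 7.8333, -7.1667, 3.8333, -2.1667, -0.1667, -2.1667
Σ(y_t−ȳ)(y_{t+1}−ȳ) = (-56.1389) + (-27.4722) + (-8.3056) + (0.3611) + (0.3611) = -91.1944
Denominator Σ(y_t−ȳ)² = 136.8333
r_1 = -91.1944 / 136.8333 = -0.666

-0.666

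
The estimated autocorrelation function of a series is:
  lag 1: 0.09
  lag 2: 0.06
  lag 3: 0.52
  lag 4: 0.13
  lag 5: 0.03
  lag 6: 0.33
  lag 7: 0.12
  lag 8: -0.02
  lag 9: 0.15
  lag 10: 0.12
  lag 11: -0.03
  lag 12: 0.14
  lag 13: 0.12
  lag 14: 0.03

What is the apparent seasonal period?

The largest autocorrelation is r_3 = 0.52, with weaker echoes at lags 6 (0.33) and 9 (0.15); the remaining lags stay at or below 0.14.
The dominant spike at lag 3 indicates a seasonal period of 3.

3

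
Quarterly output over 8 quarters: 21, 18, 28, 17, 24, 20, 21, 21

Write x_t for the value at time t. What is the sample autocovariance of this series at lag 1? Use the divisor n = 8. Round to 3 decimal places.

-8.070

Mean x̄ = (21 + 18 + 28 + 17 + 24 + 20 + 21 + 21)/8 = 21.2500
Σ_{t=1}^{7}(x_t−x̄)(x_{t+1}−x̄) = -64.5625
γ_1 = -64.5625 / 8 = -8.070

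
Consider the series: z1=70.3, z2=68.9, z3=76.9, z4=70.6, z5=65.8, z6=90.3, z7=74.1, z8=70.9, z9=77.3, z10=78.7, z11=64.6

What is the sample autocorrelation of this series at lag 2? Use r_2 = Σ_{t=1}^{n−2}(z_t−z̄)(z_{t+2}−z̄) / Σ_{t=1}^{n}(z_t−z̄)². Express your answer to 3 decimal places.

Mean z̄ = (70.3 + 68.9 + 76.9 + 70.6 + 65.8 + 90.3 + 74.1 + 70.9 + 77.3 + 78.7 + 64.6)/11 = 73.4909
Numerator Σ_{t=1}^{9}(z_t−z̄)(z_{t+2}−z̄) = -165.6965
Denominator Σ(z_t−z̄)² = 520.7091
r_2 = -165.6965 / 520.7091 = -0.318

-0.318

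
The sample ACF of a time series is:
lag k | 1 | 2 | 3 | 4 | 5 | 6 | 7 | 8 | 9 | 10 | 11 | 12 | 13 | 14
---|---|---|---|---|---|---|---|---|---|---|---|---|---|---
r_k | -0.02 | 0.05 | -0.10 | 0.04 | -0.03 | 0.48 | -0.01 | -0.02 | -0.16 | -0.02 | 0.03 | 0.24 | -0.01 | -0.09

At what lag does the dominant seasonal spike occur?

The largest autocorrelation is r_6 = 0.48, with a weaker echo at lag 12 (0.24); the remaining lags stay at or below 0.05.
The dominant spike at lag 6 indicates a seasonal period of 6.

6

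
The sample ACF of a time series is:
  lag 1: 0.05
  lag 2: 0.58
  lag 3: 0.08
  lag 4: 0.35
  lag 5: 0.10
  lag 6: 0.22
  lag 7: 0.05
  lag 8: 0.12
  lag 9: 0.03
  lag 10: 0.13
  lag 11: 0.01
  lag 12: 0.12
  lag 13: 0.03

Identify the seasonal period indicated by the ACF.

2

The largest autocorrelation is r_2 = 0.58, with weaker echoes at lags 4 (0.35) and 6 (0.22); the remaining lags stay at or below 0.13.
The dominant spike at lag 2 indicates a seasonal period of 2.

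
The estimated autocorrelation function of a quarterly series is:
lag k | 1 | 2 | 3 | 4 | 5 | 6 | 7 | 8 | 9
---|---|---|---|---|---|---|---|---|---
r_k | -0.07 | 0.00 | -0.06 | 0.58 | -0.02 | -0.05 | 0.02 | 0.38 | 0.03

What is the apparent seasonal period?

4

The largest autocorrelation is r_4 = 0.58, with a weaker echo at lag 8 (0.38); the remaining lags stay at or below 0.03.
The dominant spike at lag 4 indicates a seasonal period of 4.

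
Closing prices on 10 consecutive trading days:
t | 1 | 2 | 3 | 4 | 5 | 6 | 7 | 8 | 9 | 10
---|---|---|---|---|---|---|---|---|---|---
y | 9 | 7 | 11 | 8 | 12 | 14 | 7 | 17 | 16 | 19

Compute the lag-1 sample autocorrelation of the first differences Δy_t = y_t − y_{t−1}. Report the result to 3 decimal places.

First differences Δy: -2, 4, -3, 4, 2, -7, 10, -1, 3
Mean of differences = 1.1111
Numerator Σ(Δy_t−Δȳ)(Δy_{t+1}−Δȳ) = -132.2346
Denominator Σ(Δy_t−Δȳ)² = 196.8889
r_1(Δy) = -132.2346 / 196.8889 = -0.672

-0.672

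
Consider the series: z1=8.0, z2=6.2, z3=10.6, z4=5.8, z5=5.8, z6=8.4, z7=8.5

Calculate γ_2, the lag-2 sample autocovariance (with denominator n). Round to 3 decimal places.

-0.676

Mean z̄ = (8.0 + 6.2 + 10.6 + 5.8 + 5.8 + 8.4 + 8.5)/7 = 7.6143
Deviations: 0.3857, -1.4143, 2.9857, -1.8143, -1.8143, 0.7857, 0.8857
Σ_{t=1}^{5}(z_t−z̄)(z_{t+2}−z̄) = -4.7318
γ_2 = -4.7318 / 7 = -0.676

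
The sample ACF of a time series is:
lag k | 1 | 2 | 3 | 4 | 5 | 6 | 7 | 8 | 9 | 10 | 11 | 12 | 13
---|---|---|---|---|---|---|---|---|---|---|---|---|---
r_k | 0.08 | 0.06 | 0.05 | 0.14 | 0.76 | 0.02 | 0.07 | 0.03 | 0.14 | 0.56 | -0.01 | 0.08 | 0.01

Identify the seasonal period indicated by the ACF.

5

The largest autocorrelation is r_5 = 0.76, with a weaker echo at lag 10 (0.56); the remaining lags stay at or below 0.14.
The dominant spike at lag 5 indicates a seasonal period of 5.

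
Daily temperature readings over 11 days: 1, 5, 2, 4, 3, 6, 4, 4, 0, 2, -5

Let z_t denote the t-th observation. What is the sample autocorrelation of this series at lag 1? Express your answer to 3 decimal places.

0.072

Mean z̄ = (1 + 5 + 2 + 4 + 3 + 6 + 4 + 4 + 0 + 2 − 5)/11 = 2.3636
Numerator Σ_{t=1}^{10}(z_t−z̄)(z_{t+1}−z̄) = 6.5041
Denominator Σ(z_t−z̄)² = 90.5455
r_1 = 6.5041 / 90.5455 = 0.072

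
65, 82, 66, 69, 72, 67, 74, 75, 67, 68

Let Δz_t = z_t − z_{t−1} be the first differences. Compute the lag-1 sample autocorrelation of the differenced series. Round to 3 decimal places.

First differences Δz: 17, -16, 3, 3, -5, 7, 1, -8, 1
Mean of differences = 0.3333
Numerator Σ(Δz_t−Δz̄)(Δz_{t+1}−Δz̄) = -365.1111
Denominator Σ(Δz_t−Δz̄)² = 702.0000
r_1(Δz) = -365.1111 / 702.0000 = -0.520

-0.520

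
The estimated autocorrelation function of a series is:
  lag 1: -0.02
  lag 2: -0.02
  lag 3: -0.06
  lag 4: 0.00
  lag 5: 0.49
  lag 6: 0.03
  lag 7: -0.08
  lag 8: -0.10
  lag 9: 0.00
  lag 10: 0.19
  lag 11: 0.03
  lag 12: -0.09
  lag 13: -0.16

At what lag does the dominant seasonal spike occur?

5

The largest autocorrelation is r_5 = 0.49, with a weaker echo at lag 10 (0.19); the remaining lags stay at or below 0.03.
The dominant spike at lag 5 indicates a seasonal period of 5.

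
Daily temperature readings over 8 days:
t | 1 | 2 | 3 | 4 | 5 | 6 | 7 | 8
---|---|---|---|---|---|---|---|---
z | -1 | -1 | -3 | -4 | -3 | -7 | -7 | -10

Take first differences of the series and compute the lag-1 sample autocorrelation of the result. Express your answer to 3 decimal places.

First differences Δz: 0, -2, -1, 1, -4, 0, -3
Mean of differences = -1.2857
Numerator Σ(Δz_t−Δz̄)(Δz_{t+1}−Δz̄) = -12.3673
Denominator Σ(Δz_t−Δz̄)² = 19.4286
r_1(Δz) = -12.3673 / 19.4286 = -0.637

-0.637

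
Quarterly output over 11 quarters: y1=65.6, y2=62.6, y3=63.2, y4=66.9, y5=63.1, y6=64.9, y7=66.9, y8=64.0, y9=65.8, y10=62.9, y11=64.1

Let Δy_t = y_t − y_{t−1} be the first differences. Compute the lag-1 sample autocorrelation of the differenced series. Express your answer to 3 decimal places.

First differences Δy: -3.0, 0.6, 3.7, -3.8, 1.8, 2.0, -2.9, 1.8, -2.9, 1.2
Mean of differences = -0.1500
Numerator Σ(Δy_t−Δȳ)(Δy_{t+1}−Δȳ) = -36.5775
Denominator Σ(Δy_t−Δȳ)² = 66.0050
r_1(Δy) = -36.5775 / 66.0050 = -0.554

-0.554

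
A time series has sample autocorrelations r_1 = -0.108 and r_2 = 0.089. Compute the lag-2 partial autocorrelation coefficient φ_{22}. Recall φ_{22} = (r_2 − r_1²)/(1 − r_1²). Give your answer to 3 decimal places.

φ_{22} = (r_2 − r_1²) / (1 − r_1²)
r_1² = (-0.108)² = 0.011664
Numerator = 0.089 − 0.0117 = 0.0773; denominator = 1 − 0.0117 = 0.9883
φ_{22} = 0.0773 / 0.9883 = 0.078

0.078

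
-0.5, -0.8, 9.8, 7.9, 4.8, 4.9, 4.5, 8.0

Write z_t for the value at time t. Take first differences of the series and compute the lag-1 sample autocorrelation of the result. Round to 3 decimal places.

-0.212

First differences Δz: -0.3, 10.6, -1.9, -3.1, 0.1, -0.4, 3.5
Mean of differences = 1.2143
Numerator Σ(Δz_t−Δz̄)(Δz_{t+1}−Δz̄) = -27.0902
Denominator Σ(Δz_t−Δz̄)² = 127.7686
r_1(Δz) = -27.0902 / 127.7686 = -0.212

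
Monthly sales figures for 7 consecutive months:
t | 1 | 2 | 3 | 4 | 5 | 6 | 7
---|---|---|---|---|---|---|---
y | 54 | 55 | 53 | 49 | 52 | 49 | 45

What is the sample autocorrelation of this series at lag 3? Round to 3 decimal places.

0.081

Mean ȳ = (54 + 55 + 53 + 49 + 52 + 49 + 45)/7 = 51.0000
Deviations from mean: 3.0000, 4.0000, 2.0000, -2.0000, 1.0000, -2.0000, -6.0000
Σ(y_t−ȳ)(y_{t+3}−ȳ) = (-6.0000) + (4.0000) + (-4.0000) + (12.0000) = 6.0000
Denominator Σ(y_t−ȳ)² = 74.0000
r_3 = 6.0000 / 74.0000 = 0.081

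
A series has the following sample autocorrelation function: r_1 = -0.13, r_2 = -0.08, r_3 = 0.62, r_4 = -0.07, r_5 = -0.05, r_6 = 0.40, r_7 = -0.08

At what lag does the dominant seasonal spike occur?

3

The largest autocorrelation is r_3 = 0.62, with a weaker echo at lag 6 (0.40); the remaining lags stay at or below -0.05.
The dominant spike at lag 3 indicates a seasonal period of 3.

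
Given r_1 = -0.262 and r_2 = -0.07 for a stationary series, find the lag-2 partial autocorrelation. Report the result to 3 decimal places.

-0.149

φ_{22} = (r_2 − r_1²) / (1 − r_1²)
r_1² = (-0.262)² = 0.068644
Numerator = -0.07 − 0.0686 = -0.1386; denominator = 1 − 0.0686 = 0.9314
φ_{22} = -0.1386 / 0.9314 = -0.149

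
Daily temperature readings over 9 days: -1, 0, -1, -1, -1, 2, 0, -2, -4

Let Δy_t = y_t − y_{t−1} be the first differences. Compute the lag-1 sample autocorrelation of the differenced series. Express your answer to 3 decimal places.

0.005

First differences Δy: 1, -1, 0, 0, 3, -2, -2, -2
Mean of differences = -0.3750
Numerator Σ(Δy_t−Δȳ)(Δy_{t+1}−Δȳ) = 0.1094
Denominator Σ(Δy_t−Δȳ)² = 21.8750
r_1(Δy) = 0.1094 / 21.8750 = 0.005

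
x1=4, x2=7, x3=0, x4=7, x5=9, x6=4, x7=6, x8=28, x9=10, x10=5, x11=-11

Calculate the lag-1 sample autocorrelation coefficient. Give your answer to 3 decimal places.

Mean x̄ = (4 + 7 + 0 + 7 + 9 + 4 + 6 + 28 + 10 + 5 − 11)/11 = 6.2727
Numerator Σ_{t=1}^{10}(x_t−x̄)(x_{t+1}−x̄) = 77.9256
Denominator Σ(x_t−x̄)² = 844.1818
r_1 = 77.9256 / 844.1818 = 0.092

0.092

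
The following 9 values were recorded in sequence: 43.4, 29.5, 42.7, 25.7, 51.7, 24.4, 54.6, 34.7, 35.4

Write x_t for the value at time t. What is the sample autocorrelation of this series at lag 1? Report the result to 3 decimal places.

-0.819

Mean x̄ = (43.4 + 29.5 + 42.7 + 25.7 + 51.7 + 24.4 + 54.6 + 34.7 + 35.4)/9 = 38.0111
Numerator Σ_{t=1}^{8}(x_t−x̄)(x_{t+1}−x̄) = -770.4201
Denominator Σ(x_t−x̄)² = 940.6489
r_1 = -770.4201 / 940.6489 = -0.819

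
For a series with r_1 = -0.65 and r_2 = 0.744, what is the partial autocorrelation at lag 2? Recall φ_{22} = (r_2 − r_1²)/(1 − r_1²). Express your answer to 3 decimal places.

0.557

φ_{22} = (r_2 − r_1²) / (1 − r_1²)
r_1² = (-0.65)² = 0.4225
Numerator = 0.744 − 0.4225 = 0.3215; denominator = 1 − 0.4225 = 0.5775
φ_{22} = 0.3215 / 0.5775 = 0.557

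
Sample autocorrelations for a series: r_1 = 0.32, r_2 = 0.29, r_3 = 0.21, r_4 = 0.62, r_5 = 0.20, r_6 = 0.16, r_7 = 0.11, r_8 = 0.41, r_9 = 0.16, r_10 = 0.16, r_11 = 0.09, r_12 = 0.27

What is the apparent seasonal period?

The largest autocorrelation is r_4 = 0.62, with a weaker echo at lag 8 (0.41); the remaining lags stay at or below 0.32. The elevated value at lag 1 (0.32), dropping to 0.29 at lag 2, reflects decaying short-term dependence rather than seasonality.
The dominant spike at lag 4 indicates a seasonal period of 4.

4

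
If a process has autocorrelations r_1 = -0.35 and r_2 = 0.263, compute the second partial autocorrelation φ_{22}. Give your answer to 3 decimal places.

0.160

φ_{22} = (r_2 − r_1²) / (1 − r_1²)
r_1² = (-0.35)² = 0.1225
Numerator = 0.263 − 0.1225 = 0.1405; denominator = 1 − 0.1225 = 0.8775
φ_{22} = 0.1405 / 0.8775 = 0.160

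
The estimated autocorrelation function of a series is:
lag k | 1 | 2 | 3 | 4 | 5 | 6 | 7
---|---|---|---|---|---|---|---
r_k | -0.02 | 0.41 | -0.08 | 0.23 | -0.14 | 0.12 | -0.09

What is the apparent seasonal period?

The largest autocorrelation is r_2 = 0.41, with a weaker echo at lag 4 (0.23); the remaining lags stay at or below 0.12.
The dominant spike at lag 2 indicates a seasonal period of 2.

2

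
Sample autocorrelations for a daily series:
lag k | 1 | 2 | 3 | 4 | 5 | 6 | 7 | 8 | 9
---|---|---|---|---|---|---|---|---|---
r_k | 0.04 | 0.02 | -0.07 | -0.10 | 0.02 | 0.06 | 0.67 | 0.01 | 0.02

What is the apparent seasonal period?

7

The largest autocorrelation is r_7 = 0.67; the remaining lags stay at or below 0.06.
The dominant spike at lag 7 indicates a seasonal period of 7.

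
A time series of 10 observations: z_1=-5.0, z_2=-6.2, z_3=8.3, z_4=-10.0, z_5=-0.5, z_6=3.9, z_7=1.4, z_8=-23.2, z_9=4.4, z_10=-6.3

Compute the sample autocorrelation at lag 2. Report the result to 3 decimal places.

Mean z̄ = (-5.0 − 6.2 + 8.3 − 10.0 − 0.5 + 3.9 + 1.4 − 23.2 + 4.4 − 6.3)/10 = -3.3200
Numerator Σ_{t=1}^{8}(z_t−z̄)(z_{t+2}−z̄) = -50.2868
Denominator Σ(z_t−z̄)² = 736.8160
r_2 = -50.2868 / 736.8160 = -0.068

-0.068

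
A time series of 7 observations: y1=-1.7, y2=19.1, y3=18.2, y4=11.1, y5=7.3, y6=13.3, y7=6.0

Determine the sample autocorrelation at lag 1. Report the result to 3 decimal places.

Mean ȳ = (-1.7 + 19.1 + 18.2 + 11.1 + 7.3 + 13.3 + 6.0)/7 = 10.4714
Numerator Σ_{t=1}^{6}(y_t−ȳ)(y_{t+1}−ȳ) = -57.0894
Denominator Σ(y_t−ȳ)² = 320.7743
r_1 = -57.0894 / 320.7743 = -0.178

-0.178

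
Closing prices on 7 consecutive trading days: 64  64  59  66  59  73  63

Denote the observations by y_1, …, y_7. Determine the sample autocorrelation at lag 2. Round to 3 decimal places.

Mean ȳ = (64 + 64 + 59 + 66 + 59 + 73 + 63)/7 = 64.0000
Deviations from mean: 0.0000, 0.0000, -5.0000, 2.0000, -5.0000, 9.0000, -1.0000
Σ(y_t−ȳ)(y_{t+2}−ȳ) = (0.0000) + (0.0000) + (25.0000) + (18.0000) + (5.0000) = 48.0000
Denominator Σ(y_t−ȳ)² = 136.0000
r_2 = 48.0000 / 136.0000 = 0.353

0.353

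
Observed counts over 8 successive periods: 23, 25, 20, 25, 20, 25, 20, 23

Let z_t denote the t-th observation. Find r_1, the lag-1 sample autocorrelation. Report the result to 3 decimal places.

-0.825

Mean z̄ = (23 + 25 + 20 + 25 + 20 + 25 + 20 + 23)/8 = 22.6250
Deviations from mean: 0.3750, 2.3750, -2.6250, 2.3750, -2.6250, 2.3750, -2.6250, 0.3750
Σ(z_t−z̄)(z_{t+1}−z̄) = (0.8906) + (-6.2344) + (-6.2344) + (-6.2344) + (-6.2344) + (-6.2344) + (-0.9844) = -31.2656
Denominator Σ(z_t−z̄)² = 37.8750
r_1 = -31.2656 / 37.8750 = -0.825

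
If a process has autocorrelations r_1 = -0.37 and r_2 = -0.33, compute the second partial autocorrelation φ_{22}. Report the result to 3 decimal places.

-0.541

φ_{22} = (r_2 − r_1²) / (1 − r_1²)
r_1² = (-0.37)² = 0.1369
Numerator = -0.33 − 0.1369 = -0.4669; denominator = 1 − 0.1369 = 0.8631
φ_{22} = -0.4669 / 0.8631 = -0.541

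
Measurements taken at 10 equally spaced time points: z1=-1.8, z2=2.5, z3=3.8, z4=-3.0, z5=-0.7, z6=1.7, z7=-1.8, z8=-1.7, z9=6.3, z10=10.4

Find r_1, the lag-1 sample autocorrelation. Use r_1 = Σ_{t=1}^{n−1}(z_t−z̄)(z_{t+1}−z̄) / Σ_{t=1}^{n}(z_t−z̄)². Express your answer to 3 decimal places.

Mean z̄ = (-1.8 + 2.5 + 3.8 − 3.0 − 0.7 + 1.7 − 1.8 − 1.7 + 6.3 + 10.4)/10 = 1.5700
Numerator Σ_{t=1}^{9}(z_t−z̄)(z_{t+1}−z̄) = 35.7081
Denominator Σ(z_t−z̄)² = 165.6410
r_1 = 35.7081 / 165.6410 = 0.216

0.216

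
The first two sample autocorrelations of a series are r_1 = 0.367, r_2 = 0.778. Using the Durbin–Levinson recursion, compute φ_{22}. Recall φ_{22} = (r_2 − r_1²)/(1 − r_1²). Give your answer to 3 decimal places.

φ_{22} = (r_2 − r_1²) / (1 − r_1²)
r_1² = (0.367)² = 0.134689
Numerator = 0.778 − 0.1347 = 0.6433; denominator = 1 − 0.1347 = 0.8653
φ_{22} = 0.6433 / 0.8653 = 0.743

0.743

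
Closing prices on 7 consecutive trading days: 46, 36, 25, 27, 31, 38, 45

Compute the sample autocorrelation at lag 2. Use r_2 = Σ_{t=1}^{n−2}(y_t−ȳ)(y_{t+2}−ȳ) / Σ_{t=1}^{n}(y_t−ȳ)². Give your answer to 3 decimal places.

-0.324

Mean ȳ = (46 + 36 + 25 + 27 + 31 + 38 + 45)/7 = 35.4286
Deviations from mean: 10.5714, 0.5714, -10.4286, -8.4286, -4.4286, 2.5714, 9.5714
Σ(y_t−ȳ)(y_{t+2}−ȳ) = (-110.2449) + (-4.8163) + (46.1837) + (-21.6735) + (-42.3878) = -132.9388
Denominator Σ(y_t−ȳ)² = 409.7143
r_2 = -132.9388 / 409.7143 = -0.324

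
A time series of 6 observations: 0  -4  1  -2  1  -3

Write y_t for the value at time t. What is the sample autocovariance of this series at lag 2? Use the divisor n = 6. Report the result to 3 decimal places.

Mean ȳ = (0 − 4 + 1 − 2 + 1 − 3)/6 = -1.1667
Deviations: 1.1667, -2.8333, 2.1667, -0.8333, 2.1667, -1.8333
Σ_{t=1}^{4}(y_t−ȳ)(y_{t+2}−ȳ) = 11.1111
γ_2 = 11.1111 / 6 = 1.852

1.852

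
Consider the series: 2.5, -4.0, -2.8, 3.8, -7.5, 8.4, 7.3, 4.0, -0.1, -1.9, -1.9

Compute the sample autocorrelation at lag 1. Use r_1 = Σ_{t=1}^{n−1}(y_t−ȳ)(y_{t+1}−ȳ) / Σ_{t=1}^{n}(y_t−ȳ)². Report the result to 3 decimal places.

Mean ȳ = (2.5 − 4.0 − 2.8 + 3.8 − 7.5 + 8.4 + 7.3 + 4.0 − 0.1 − 1.9 − 1.9)/11 = 0.7091
Numerator Σ_{t=1}^{10}(y_t−ȳ)(y_{t+1}−ȳ) = -12.6283
Denominator Σ(y_t−ȳ)² = 242.3291
r_1 = -12.6283 / 242.3291 = -0.052

-0.052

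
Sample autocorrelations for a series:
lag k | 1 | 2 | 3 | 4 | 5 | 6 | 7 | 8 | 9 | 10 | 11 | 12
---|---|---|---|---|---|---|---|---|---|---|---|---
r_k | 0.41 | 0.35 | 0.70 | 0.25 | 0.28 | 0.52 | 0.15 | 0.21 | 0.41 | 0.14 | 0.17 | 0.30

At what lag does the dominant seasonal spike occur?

The largest autocorrelation is r_3 = 0.70, with a weaker echo at lag 6 (0.52); the remaining lags stay at or below 0.41. The elevated value at lag 1 (0.41), dropping to 0.35 at lag 2, reflects decaying short-term dependence rather than seasonality.
The dominant spike at lag 3 indicates a seasonal period of 3.

3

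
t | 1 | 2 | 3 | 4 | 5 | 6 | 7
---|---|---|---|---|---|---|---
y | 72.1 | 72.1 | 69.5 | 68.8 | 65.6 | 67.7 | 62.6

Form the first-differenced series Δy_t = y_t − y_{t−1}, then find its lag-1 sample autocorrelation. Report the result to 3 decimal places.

-0.695

First differences Δy: 0.0, -2.6, -0.7, -3.2, 2.1, -5.1
Mean of differences = -1.5833
Numerator Σ(Δy_t−Δȳ)(Δy_{t+1}−Δȳ) = -22.8436
Denominator Σ(Δy_t−Δȳ)² = 32.8683
r_1(Δy) = -22.8436 / 32.8683 = -0.695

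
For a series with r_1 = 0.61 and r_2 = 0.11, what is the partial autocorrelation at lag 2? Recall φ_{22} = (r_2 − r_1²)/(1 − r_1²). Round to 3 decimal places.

φ_{22} = (r_2 − r_1²) / (1 − r_1²)
r_1² = (0.61)² = 0.3721
Numerator = 0.11 − 0.3721 = -0.2621; denominator = 1 − 0.3721 = 0.6279
φ_{22} = -0.2621 / 0.6279 = -0.417

-0.417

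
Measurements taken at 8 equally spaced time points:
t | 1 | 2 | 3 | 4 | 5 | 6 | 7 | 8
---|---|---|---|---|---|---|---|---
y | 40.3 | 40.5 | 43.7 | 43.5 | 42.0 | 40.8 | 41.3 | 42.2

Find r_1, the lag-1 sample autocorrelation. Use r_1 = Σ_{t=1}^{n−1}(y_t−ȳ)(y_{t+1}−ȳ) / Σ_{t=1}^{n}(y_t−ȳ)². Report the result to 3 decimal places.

Mean ȳ = (40.3 + 40.5 + 43.7 + 43.5 + 42.0 + 40.8 + 41.3 + 42.2)/8 = 41.7875
Deviations from mean: -1.4875, -1.2875, 1.9125, 1.7125, 0.2125, -0.9875, -0.4875, 0.4125
Σ(y_t−ȳ)(y_{t+1}−ȳ) = (1.9152) + (-2.4623) + (3.2752) + (0.3639) + (-0.2098) + (0.4814) + (-0.2011) = 3.1623
Denominator Σ(y_t−ȳ)² = 11.8888
r_1 = 3.1623 / 11.8888 = 0.266

0.266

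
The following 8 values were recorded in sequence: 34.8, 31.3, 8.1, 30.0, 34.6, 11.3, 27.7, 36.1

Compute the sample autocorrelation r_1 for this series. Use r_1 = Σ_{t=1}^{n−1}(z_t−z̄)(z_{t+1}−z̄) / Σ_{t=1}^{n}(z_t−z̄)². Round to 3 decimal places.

-0.253

Mean z̄ = (34.8 + 31.3 + 8.1 + 30.0 + 34.6 + 11.3 + 27.7 + 36.1)/8 = 26.7375
Deviations from mean: 8.0625, 4.5625, -18.6375, 3.2625, 7.8625, -15.4375, 0.9625, 9.3625
Σ(z_t−z̄)(z_{t+1}−z̄) = (36.7852) + (-85.0336) + (-60.8048) + (25.6514) + (-121.3773) + (-14.8586) + (9.0114) = -210.6264
Denominator Σ(z_t−z̄)² = 832.5388
r_1 = -210.6264 / 832.5388 = -0.253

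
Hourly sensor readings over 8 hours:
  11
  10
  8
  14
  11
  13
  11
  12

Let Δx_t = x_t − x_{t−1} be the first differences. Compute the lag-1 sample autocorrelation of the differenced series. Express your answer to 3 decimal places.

First differences Δx: -1, -2, 6, -3, 2, -2, 1
Mean of differences = 0.1429
Numerator Σ(Δx_t−Δx̄)(Δx_{t+1}−Δx̄) = -40.1633
Denominator Σ(Δx_t−Δx̄)² = 58.8571
r_1(Δx) = -40.1633 / 58.8571 = -0.682

-0.682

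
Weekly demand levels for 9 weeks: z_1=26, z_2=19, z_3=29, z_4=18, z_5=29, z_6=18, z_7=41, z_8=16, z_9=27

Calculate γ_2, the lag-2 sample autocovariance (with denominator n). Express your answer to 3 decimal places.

30.236

Mean z̄ = (26 + 19 + 29 + 18 + 29 + 18 + 41 + 16 + 27)/9 = 24.7778
Σ_{t=1}^{7}(z_t−z̄)(z_{t+2}−z̄) = 272.1235
γ_2 = 272.1235 / 9 = 30.236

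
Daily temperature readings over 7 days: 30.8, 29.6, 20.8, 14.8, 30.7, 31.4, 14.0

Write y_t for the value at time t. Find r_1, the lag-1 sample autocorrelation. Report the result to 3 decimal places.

-0.111

Mean ȳ = (30.8 + 29.6 + 20.8 + 14.8 + 30.7 + 31.4 + 14.0)/7 = 24.5857
Deviations from mean: 6.2143, 5.0143, -3.7857, -9.7857, 6.1143, 6.8143, -10.5857
Σ(y_t−ȳ)(y_{t+1}−ȳ) = (31.1602) + (-18.9827) + (37.0459) + (-59.8327) + (41.6645) + (-72.1341) = -41.0788
Denominator Σ(y_t−ȳ)² = 369.7286
r_1 = -41.0788 / 369.7286 = -0.111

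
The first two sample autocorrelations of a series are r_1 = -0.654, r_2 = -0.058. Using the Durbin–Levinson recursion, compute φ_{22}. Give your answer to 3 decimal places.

-0.849

φ_{22} = (r_2 − r_1²) / (1 − r_1²)
r_1² = (-0.654)² = 0.427716
Numerator = -0.058 − 0.4277 = -0.4857; denominator = 1 − 0.4277 = 0.5723
φ_{22} = -0.4857 / 0.5723 = -0.849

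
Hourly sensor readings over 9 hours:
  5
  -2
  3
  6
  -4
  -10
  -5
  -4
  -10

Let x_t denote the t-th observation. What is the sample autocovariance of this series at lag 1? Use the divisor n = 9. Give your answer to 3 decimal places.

Mean x̄ = (5 − 2 + 3 + 6 − 4 − 10 − 5 − 4 − 10)/9 = -2.3333
Σ_{t=1}^{8}(x_t−x̄)(x_{t+1}−x̄) = 85.2222
γ_1 = 85.2222 / 9 = 9.469

9.469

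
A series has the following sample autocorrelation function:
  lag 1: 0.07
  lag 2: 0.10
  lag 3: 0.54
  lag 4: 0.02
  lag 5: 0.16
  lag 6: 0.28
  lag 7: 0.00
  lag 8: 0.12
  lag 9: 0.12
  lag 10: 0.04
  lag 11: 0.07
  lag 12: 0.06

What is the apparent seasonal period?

The largest autocorrelation is r_3 = 0.54, with a weaker echo at lag 6 (0.28); the remaining lags stay at or below 0.16.
The dominant spike at lag 3 indicates a seasonal period of 3.

3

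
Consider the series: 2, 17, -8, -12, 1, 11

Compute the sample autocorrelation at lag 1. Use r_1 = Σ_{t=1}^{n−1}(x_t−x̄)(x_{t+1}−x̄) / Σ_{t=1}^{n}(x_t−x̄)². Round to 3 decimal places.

-0.011

Mean x̄ = (2 + 17 − 8 − 12 + 1 + 11)/6 = 1.8333
Deviations from mean: 0.1667, 15.1667, -9.8333, -13.8333, -0.8333, 9.1667
Numerator Σ_{t=1}^{5}(x_t−x̄)(x_{t+1}−x̄) = -6.6944
Denominator Σ(x_t−x̄)² = 602.8333
r_1 = -6.6944 / 602.8333 = -0.011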